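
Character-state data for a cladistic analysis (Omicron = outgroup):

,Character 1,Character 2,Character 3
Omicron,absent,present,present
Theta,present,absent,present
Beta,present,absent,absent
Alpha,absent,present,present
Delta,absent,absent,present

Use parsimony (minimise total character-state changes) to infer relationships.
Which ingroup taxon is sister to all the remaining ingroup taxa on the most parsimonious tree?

Character polarity is set by the outgroup: the derived state is whichever differs from the outgroup's state, so for Character 2, Character 3 the derived state is 'absent', and for the remaining characters it is 'present'.
Character 1 (derived state 'present') is shared by Beta and Theta — a synapomorphy uniting that clade.
Only Beta, Delta, and Theta show the derived state 'absent' for Character 2, supporting them as a clade.
Character 3 (derived state 'absent') is unique to Beta (autapomorphy; uninformative for grouping).
Most parsimonious ingroup topology: (((Theta,Beta),Delta),Alpha).
Alpha is sister to the clade containing all other ingroup taxa, so it is the earliest-diverging (most basal) ingroup lineage.

Alpha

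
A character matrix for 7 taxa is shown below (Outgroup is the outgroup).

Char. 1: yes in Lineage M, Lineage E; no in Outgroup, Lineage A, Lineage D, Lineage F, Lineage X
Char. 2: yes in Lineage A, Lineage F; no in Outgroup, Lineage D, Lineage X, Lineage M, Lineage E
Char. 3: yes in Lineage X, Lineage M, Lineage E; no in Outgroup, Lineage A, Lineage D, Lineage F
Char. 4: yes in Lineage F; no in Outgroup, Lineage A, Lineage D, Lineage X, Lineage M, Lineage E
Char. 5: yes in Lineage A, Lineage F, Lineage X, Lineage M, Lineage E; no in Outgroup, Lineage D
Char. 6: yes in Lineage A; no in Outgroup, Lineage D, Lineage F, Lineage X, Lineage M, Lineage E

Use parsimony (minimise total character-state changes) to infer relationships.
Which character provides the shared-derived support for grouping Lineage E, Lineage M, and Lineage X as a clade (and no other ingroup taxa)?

Char. 3

The outgroup has state 'no' for every character, so 'yes' is the derived state throughout.
Char. 1 (derived state 'yes') is shared by Lineage E and Lineage M — a synapomorphy uniting that clade.
Char. 2 (derived state 'yes') is shared by Lineage A and Lineage F — a synapomorphy uniting that clade.
Char. 3 (derived state 'yes') is shared by Lineage E, Lineage M, and Lineage X — a synapomorphy uniting that clade.
Char. 4: derived state 'yes' in Lineage F only — an autapomorphy, so it tells us nothing about relationships among taxa.
Only Lineage A, Lineage E, Lineage F, Lineage M, and Lineage X show the derived state 'yes' for Char. 5, supporting them as a clade.
Char. 6: derived state 'yes' in Lineage A only — an autapomorphy, so it tells us nothing about relationships among taxa.
Most parsimonious ingroup topology: (((Lineage A,Lineage F),(Lineage X,(Lineage M,Lineage E))),Lineage D).
The clade {Lineage E, Lineage M, Lineage X} is supported by Char. 3: its derived state 'yes' occurs in exactly those taxa and in no other taxon (including the outgroup).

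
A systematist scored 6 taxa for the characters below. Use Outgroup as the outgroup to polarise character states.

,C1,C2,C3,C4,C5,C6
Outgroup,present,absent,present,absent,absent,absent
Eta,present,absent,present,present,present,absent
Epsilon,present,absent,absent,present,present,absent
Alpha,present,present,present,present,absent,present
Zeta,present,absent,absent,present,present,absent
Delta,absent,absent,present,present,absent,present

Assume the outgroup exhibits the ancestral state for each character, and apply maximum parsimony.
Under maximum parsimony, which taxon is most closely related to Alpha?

Delta

Character polarity is set by the outgroup: the derived state is whichever differs from the outgroup's state, so for C1, C3 the derived state is 'absent', and for the remaining characters it is 'present'.
C1: derived state 'absent' in Delta only — an autapomorphy, so it tells us nothing about relationships among taxa.
C2 (derived state 'present') is unique to Alpha (autapomorphy; uninformative for grouping).
Only Epsilon and Zeta show the derived state 'absent' for C3, supporting them as a clade.
All ingroup taxa share the derived state 'present' for C4; it defines the ingroup but does not resolve relationships within it.
C5: derived state 'present' in Epsilon, Eta, and Zeta only — synapomorphy for {Epsilon, Eta, Zeta}.
C6 (derived state 'present') is shared by Alpha and Delta — a synapomorphy uniting that clade.
Most parsimonious ingroup topology: ((Eta,(Epsilon,Zeta)),(Alpha,Delta)).
Alpha and Delta form a cherry on this tree, so they are sister taxa.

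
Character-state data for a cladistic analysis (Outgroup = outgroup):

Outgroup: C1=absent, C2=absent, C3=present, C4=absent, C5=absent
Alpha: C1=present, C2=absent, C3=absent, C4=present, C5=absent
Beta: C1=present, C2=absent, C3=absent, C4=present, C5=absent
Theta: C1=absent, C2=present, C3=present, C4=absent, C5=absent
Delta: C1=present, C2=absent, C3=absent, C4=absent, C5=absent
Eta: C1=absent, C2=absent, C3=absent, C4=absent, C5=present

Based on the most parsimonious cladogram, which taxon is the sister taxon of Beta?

Character polarity is set by the outgroup: the derived state is whichever differs from the outgroup's state, so for C3 the derived state is 'absent', and for the remaining characters it is 'present'.
C1 (derived state 'present') is shared by Alpha, Beta, and Delta — a synapomorphy uniting that clade.
C2: derived state 'present' in Theta only — an autapomorphy, so it tells us nothing about relationships among taxa.
C3 (derived state 'absent') is shared by Alpha, Beta, Delta, and Eta — a synapomorphy uniting that clade.
Only Alpha and Beta show the derived state 'present' for C4, supporting them as a clade.
C5 (derived state 'present') is unique to Eta (autapomorphy; uninformative for grouping).
Most parsimonious ingroup topology: ((((Alpha,Beta),Delta),Eta),Theta).
Beta and Alpha form a cherry on this tree, so they are sister taxa.

Alpha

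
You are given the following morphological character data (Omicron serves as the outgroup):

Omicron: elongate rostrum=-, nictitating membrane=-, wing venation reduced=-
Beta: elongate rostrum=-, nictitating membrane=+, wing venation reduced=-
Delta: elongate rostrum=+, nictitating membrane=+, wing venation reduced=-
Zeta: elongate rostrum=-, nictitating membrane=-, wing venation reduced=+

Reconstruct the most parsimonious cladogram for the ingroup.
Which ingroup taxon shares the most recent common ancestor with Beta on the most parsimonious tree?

Delta

The outgroup has state '-' for every character, so '+' is the derived state throughout.
elongate rostrum (derived state '+') is unique to Delta (autapomorphy; uninformative for grouping).
nictitating membrane (derived state '+') is shared by Beta and Delta — a synapomorphy uniting that clade.
wing venation reduced: derived state '+' in Zeta only — an autapomorphy, so it tells us nothing about relationships among taxa.
Most parsimonious ingroup topology: ((Delta,Beta),Zeta).
Beta and Delta form a cherry on this tree, so they are sister taxa.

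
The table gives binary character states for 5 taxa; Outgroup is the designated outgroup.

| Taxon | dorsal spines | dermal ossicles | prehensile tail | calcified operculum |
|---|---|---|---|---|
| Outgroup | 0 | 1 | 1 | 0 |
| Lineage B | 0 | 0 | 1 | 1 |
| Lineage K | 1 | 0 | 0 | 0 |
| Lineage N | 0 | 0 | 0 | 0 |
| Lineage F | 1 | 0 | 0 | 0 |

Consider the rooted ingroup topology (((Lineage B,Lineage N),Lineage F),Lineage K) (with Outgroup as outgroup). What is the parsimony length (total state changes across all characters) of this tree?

Map each character onto (((Lineage B,Lineage N),Lineage F),Lineage K) (rooted by Outgroup) and count the minimum state changes it requires (Fitch parsimony):
dorsal spines: 2; dermal ossicles: 1; prehensile tail: 2; calcified operculum: 1.
Total tree length = 6.

6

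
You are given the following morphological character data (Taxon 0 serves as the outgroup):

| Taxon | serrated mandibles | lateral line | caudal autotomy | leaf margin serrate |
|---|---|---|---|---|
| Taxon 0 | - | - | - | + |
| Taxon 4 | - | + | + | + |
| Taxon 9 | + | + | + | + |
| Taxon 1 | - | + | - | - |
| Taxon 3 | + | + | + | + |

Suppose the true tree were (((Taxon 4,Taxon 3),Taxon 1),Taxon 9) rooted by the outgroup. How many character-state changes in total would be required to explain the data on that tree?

Map each character onto (((Taxon 4,Taxon 3),Taxon 1),Taxon 9) (rooted by Taxon 0) and count the minimum state changes it requires (Fitch parsimony):
serrated mandibles: 2; lateral line: 1; caudal autotomy: 2; leaf margin serrate: 1.
Total tree length = 6.

6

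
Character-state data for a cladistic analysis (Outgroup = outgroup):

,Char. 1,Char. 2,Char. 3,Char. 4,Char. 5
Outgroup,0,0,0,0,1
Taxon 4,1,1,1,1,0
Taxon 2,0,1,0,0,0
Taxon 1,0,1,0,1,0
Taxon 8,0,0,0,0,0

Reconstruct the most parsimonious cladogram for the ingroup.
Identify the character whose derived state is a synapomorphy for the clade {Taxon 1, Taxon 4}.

Char. 4

Character polarity is set by the outgroup: the derived state is whichever differs from the outgroup's state, so for Char. 5 the derived state is '0', and for the remaining characters it is '1'.
Char. 1: derived state '1' in Taxon 4 only — an autapomorphy, so it tells us nothing about relationships among taxa.
Only Taxon 1, Taxon 2, and Taxon 4 show the derived state '1' for Char. 2, supporting them as a clade.
Char. 3 (derived state '1') is unique to Taxon 4 (autapomorphy; uninformative for grouping).
Char. 4: derived state '1' in Taxon 1 and Taxon 4 only — synapomorphy for {Taxon 1, Taxon 4}.
All ingroup taxa share the derived state '0' for Char. 5; it defines the ingroup but does not resolve relationships within it.
Most parsimonious ingroup topology: (((Taxon 4,Taxon 1),Taxon 2),Taxon 8).
The clade {Taxon 1, Taxon 4} is supported by Char. 4: its derived state '1' occurs in exactly those taxa and in no other taxon (including the outgroup).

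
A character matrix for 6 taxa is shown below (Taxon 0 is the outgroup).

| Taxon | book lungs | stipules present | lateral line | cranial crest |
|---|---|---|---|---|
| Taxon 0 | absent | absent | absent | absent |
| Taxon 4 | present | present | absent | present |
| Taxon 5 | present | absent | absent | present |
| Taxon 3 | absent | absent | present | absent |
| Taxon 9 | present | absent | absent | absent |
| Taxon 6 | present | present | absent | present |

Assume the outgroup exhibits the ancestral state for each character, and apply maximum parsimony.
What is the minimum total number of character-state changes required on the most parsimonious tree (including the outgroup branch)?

4

The outgroup has state 'absent' for every character, so 'present' is the derived state throughout.
Only Taxon 4, Taxon 5, Taxon 6, and Taxon 9 show the derived state 'present' for book lungs, supporting them as a clade.
Only Taxon 4 and Taxon 6 show the derived state 'present' for stipules present, supporting them as a clade.
lateral line: derived state 'present' in Taxon 3 only — an autapomorphy, so it tells us nothing about relationships among taxa.
cranial crest: derived state 'present' in Taxon 4, Taxon 5, and Taxon 6 only — synapomorphy for {Taxon 4, Taxon 5, Taxon 6}.
Most parsimonious ingroup topology: ((((Taxon 4,Taxon 6),Taxon 5),Taxon 9),Taxon 3).
Changes per character on this tree: book lungs: 1; stipules present: 1; lateral line: 1; cranial crest: 1.
Total = 4.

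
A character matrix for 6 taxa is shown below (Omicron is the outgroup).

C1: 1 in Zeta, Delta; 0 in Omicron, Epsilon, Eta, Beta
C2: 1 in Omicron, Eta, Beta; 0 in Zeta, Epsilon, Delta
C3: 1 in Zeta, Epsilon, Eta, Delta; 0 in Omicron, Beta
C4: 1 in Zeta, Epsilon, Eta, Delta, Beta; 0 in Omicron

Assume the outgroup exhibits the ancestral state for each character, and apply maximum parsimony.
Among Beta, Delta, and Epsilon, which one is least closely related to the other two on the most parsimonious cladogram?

Character polarity is set by the outgroup: the derived state is whichever differs from the outgroup's state, so for C2 the derived state is '0', and for the remaining characters it is '1'.
C1: derived state '1' in Delta and Zeta only — synapomorphy for {Delta, Zeta}.
C2 (derived state '0') is shared by Delta, Epsilon, and Zeta — a synapomorphy uniting that clade.
C3 (derived state '1') is shared by Delta, Epsilon, Eta, and Zeta — a synapomorphy uniting that clade.
C4 (derived state '1') is shared by all ingroup taxa — unites the whole ingroup.
Most parsimonious ingroup topology: ((((Zeta,Delta),Epsilon),Eta),Beta).
Epsilon and Delta share a more recent common ancestor with each other than either does with Beta, so Beta is the least closely related of the three.

Beta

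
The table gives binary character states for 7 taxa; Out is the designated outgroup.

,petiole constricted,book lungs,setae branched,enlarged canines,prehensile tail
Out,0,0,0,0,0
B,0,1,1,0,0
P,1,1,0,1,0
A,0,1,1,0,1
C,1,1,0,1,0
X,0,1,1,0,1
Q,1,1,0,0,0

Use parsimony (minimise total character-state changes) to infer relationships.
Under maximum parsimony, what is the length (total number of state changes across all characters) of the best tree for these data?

The outgroup has state '0' for every character, so '1' is the derived state throughout.
petiole constricted (derived state '1') is shared by C, P, and Q — a synapomorphy uniting that clade.
All ingroup taxa share the derived state '1' for book lungs; it defines the ingroup but does not resolve relationships within it.
setae branched (derived state '1') is shared by A, B, and X — a synapomorphy uniting that clade.
enlarged canines: derived state '1' in C and P only — synapomorphy for {C, P}.
prehensile tail (derived state '1') is shared by A and X — a synapomorphy uniting that clade.
Most parsimonious ingroup topology: ((B,(A,X)),((P,C),Q)).
Changes per character on this tree: petiole constricted: 1; book lungs: 1; setae branched: 1; enlarged canines: 1; prehensile tail: 1.
Total = 5.

5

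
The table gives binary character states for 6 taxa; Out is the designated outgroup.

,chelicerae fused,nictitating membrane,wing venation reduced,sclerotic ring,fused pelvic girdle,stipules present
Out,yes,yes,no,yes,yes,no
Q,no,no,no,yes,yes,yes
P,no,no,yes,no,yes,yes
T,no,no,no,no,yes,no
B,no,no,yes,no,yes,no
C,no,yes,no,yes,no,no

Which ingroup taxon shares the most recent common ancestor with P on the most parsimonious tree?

B

Character polarity is set by the outgroup: the derived state is whichever differs from the outgroup's state, so for chelicerae fused, nictitating membrane, sclerotic ring, fused pelvic girdle the derived state is 'no', and for the remaining characters it is 'yes'.
chelicerae fused (derived state 'no') is shared by all ingroup taxa — unites the whole ingroup.
nictitating membrane (derived state 'no') is shared by B, P, Q, and T — a synapomorphy uniting that clade.
wing venation reduced: derived state 'yes' in B and P only — synapomorphy for {B, P}.
sclerotic ring (derived state 'no') is shared by B, P, and T — a synapomorphy uniting that clade.
fused pelvic girdle (derived state 'no') is unique to C (autapomorphy; uninformative for grouping).
stipules present (state 'yes') occurs in P and Q but conflicts with the nesting implied by the other characters — most parsimoniously interpreted as homoplasy.
Most parsimonious ingroup topology: ((Q,((P,B),T)),C).
P and B form a cherry on this tree, so they are sister taxa.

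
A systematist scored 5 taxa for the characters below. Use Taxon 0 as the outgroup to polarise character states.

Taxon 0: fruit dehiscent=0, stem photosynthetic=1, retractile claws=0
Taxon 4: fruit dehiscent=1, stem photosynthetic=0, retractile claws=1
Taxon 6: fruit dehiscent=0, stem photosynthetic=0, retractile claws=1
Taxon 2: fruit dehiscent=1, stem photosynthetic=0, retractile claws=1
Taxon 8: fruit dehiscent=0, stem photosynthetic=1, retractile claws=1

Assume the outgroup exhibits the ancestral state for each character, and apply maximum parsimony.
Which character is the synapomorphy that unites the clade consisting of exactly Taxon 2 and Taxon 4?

Character polarity is set by the outgroup: the derived state is whichever differs from the outgroup's state, so for stem photosynthetic the derived state is '0', and for the remaining characters it is '1'.
Only Taxon 2 and Taxon 4 show the derived state '1' for fruit dehiscent, supporting them as a clade.
Only Taxon 2, Taxon 4, and Taxon 6 show the derived state '0' for stem photosynthetic, supporting them as a clade.
All ingroup taxa share the derived state '1' for retractile claws; it defines the ingroup but does not resolve relationships within it.
Most parsimonious ingroup topology: (((Taxon 4,Taxon 2),Taxon 6),Taxon 8).
The clade {Taxon 2, Taxon 4} is supported by fruit dehiscent: its derived state '1' occurs in exactly those taxa and in no other taxon (including the outgroup).

fruit dehiscent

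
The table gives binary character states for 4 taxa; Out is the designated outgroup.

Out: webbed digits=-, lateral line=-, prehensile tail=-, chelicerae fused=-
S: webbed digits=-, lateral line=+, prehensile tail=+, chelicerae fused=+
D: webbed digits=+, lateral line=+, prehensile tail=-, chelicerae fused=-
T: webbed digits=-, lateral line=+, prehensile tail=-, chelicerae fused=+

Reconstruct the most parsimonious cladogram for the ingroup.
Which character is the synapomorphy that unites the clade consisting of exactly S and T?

chelicerae fused

The outgroup has state '-' for every character, so '+' is the derived state throughout.
webbed digits: derived state '+' in D only — an autapomorphy, so it tells us nothing about relationships among taxa.
All ingroup taxa share the derived state '+' for lateral line; it defines the ingroup but does not resolve relationships within it.
prehensile tail (derived state '+') is unique to S (autapomorphy; uninformative for grouping).
chelicerae fused (derived state '+') is shared by S and T — a synapomorphy uniting that clade.
Most parsimonious ingroup topology: ((S,T),D).
The clade {S, T} is supported by chelicerae fused: its derived state '+' occurs in exactly those taxa and in no other taxon (including the outgroup).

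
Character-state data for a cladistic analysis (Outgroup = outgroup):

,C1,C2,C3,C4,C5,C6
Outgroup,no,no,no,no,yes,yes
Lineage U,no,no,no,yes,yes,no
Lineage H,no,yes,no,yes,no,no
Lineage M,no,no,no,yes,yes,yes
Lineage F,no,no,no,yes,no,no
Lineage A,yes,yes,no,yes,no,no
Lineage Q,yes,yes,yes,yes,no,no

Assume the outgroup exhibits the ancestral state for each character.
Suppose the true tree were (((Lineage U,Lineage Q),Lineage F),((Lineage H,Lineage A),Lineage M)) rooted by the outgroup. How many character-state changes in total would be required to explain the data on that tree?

Map each character onto (((Lineage U,Lineage Q),Lineage F),((Lineage H,Lineage A),Lineage M)) (rooted by Outgroup) and count the minimum state changes it requires (Fitch parsimony):
C1: 2; C2: 2; C3: 1; C4: 1; C5: 3; C6: 2.
Total tree length = 11.

11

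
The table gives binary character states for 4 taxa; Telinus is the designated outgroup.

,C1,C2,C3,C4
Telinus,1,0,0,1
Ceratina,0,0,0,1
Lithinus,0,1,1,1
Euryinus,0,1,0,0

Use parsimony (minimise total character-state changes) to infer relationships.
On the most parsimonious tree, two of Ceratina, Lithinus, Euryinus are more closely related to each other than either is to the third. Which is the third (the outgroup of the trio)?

Character polarity is set by the outgroup: the derived state is whichever differs from the outgroup's state, so for C1, C4 the derived state is '0', and for the remaining characters it is '1'.
All ingroup taxa share the derived state '0' for C1; it defines the ingroup but does not resolve relationships within it.
C2: derived state '1' in Euryinus and Lithinus only — synapomorphy for {Euryinus, Lithinus}.
C3 (derived state '1') is unique to Lithinus (autapomorphy; uninformative for grouping).
C4 (derived state '0') is unique to Euryinus (autapomorphy; uninformative for grouping).
Most parsimonious ingroup topology: (Ceratina,(Lithinus,Euryinus)).
Lithinus and Euryinus share a more recent common ancestor with each other than either does with Ceratina, so Ceratina is the least closely related of the three.

Ceratina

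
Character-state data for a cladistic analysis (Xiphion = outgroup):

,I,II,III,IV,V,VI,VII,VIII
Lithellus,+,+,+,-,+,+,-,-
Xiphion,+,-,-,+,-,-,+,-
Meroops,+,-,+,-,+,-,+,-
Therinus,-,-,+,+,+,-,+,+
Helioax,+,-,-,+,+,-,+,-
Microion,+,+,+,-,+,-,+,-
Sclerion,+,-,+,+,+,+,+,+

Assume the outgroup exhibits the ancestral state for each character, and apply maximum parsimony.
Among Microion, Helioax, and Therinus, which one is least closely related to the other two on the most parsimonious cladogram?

Helioax

Character polarity is set by the outgroup: the derived state is whichever differs from the outgroup's state, so for I, IV, VII the derived state is '-', and for the remaining characters it is '+'.
I (derived state '-') is unique to Therinus (autapomorphy; uninformative for grouping).
II: derived state '+' in Lithellus and Microion only — synapomorphy for {Lithellus, Microion}.
III: derived state '+' in Lithellus, Meroops, Microion, Sclerion, and Therinus only — synapomorphy for {Lithellus, Meroops, Microion, Sclerion, Therinus}.
Only Lithellus, Meroops, and Microion show the derived state '-' for IV, supporting them as a clade.
V (derived state '+') is shared by all ingroup taxa — unites the whole ingroup.
VI (state '+') occurs in Lithellus and Sclerion but conflicts with the nesting implied by the other characters — most parsimoniously interpreted as homoplasy.
VII: derived state '-' in Lithellus only — an autapomorphy, so it tells us nothing about relationships among taxa.
VIII: derived state '+' in Sclerion and Therinus only — synapomorphy for {Sclerion, Therinus}.
Most parsimonious ingroup topology: (Helioax,(((Lithellus,Microion),Meroops),(Therinus,Sclerion))).
Microion and Therinus share a more recent common ancestor with each other than either does with Helioax, so Helioax is the least closely related of the three.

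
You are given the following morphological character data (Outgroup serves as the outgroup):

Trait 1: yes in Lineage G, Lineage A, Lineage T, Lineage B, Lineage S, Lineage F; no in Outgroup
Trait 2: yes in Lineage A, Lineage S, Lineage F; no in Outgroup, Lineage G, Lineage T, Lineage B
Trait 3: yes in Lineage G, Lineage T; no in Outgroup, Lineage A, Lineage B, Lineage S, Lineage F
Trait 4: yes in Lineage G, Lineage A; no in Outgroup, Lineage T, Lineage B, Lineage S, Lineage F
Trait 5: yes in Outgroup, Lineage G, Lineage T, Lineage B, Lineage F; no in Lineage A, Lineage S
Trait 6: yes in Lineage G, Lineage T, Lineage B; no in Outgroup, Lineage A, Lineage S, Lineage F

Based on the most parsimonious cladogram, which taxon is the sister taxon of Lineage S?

Lineage A

Character polarity is set by the outgroup: the derived state is whichever differs from the outgroup's state, so for Trait 5 the derived state is 'no', and for the remaining characters it is 'yes'.
Trait 1 (derived state 'yes') is shared by all ingroup taxa — unites the whole ingroup.
Trait 2: derived state 'yes' in Lineage A, Lineage F, and Lineage S only — synapomorphy for {Lineage A, Lineage F, Lineage S}.
Trait 3: derived state 'yes' in Lineage G and Lineage T only — synapomorphy for {Lineage G, Lineage T}.
Trait 4 (state 'yes') occurs in Lineage A and Lineage G but conflicts with the nesting implied by the other characters — most parsimoniously interpreted as homoplasy.
Trait 5 (derived state 'no') is shared by Lineage A and Lineage S — a synapomorphy uniting that clade.
Only Lineage B, Lineage G, and Lineage T show the derived state 'yes' for Trait 6, supporting them as a clade.
Most parsimonious ingroup topology: (((Lineage G,Lineage T),Lineage B),((Lineage A,Lineage S),Lineage F)).
Lineage S and Lineage A form a cherry on this tree, so they are sister taxa.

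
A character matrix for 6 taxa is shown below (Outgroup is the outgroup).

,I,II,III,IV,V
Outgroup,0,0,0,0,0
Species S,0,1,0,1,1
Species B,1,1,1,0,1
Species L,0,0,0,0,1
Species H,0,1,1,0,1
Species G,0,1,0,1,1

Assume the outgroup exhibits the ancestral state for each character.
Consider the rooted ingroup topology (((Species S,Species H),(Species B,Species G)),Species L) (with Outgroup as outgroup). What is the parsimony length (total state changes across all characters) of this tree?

Map each character onto (((Species S,Species H),(Species B,Species G)),Species L) (rooted by Outgroup) and count the minimum state changes it requires (Fitch parsimony):
I: 1; II: 1; III: 2; IV: 2; V: 1.
Total tree length = 7.

7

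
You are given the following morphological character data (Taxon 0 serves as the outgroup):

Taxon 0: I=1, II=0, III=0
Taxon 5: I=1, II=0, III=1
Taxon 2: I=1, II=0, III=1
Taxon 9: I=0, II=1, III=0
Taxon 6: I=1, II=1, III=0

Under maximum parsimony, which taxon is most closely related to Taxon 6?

Character polarity is set by the outgroup: the derived state is whichever differs from the outgroup's state, so for I the derived state is '0', and for the remaining characters it is '1'.
I: derived state '0' in Taxon 9 only — an autapomorphy, so it tells us nothing about relationships among taxa.
Only Taxon 6 and Taxon 9 show the derived state '1' for II, supporting them as a clade.
III: derived state '1' in Taxon 2 and Taxon 5 only — synapomorphy for {Taxon 2, Taxon 5}.
Most parsimonious ingroup topology: ((Taxon 5,Taxon 2),(Taxon 9,Taxon 6)).
Taxon 6 and Taxon 9 form a cherry on this tree, so they are sister taxa.

Taxon 9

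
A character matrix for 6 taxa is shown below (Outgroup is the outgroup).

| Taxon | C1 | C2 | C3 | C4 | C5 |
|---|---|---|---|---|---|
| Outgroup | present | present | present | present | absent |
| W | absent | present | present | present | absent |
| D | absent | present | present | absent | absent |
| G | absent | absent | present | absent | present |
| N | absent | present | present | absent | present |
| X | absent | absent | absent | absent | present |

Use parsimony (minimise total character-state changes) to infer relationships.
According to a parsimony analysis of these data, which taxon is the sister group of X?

Character polarity is set by the outgroup: the derived state is whichever differs from the outgroup's state, so for C1, C2, C3, C4 the derived state is 'absent', and for the remaining characters it is 'present'.
All ingroup taxa share the derived state 'absent' for C1; it defines the ingroup but does not resolve relationships within it.
C2: derived state 'absent' in G and X only — synapomorphy for {G, X}.
C3 (derived state 'absent') is unique to X (autapomorphy; uninformative for grouping).
C4: derived state 'absent' in D, G, N, and X only — synapomorphy for {D, G, N, X}.
C5: derived state 'present' in G, N, and X only — synapomorphy for {G, N, X}.
Most parsimonious ingroup topology: (W,(D,((G,X),N))).
X and G form a cherry on this tree, so they are sister taxa.

G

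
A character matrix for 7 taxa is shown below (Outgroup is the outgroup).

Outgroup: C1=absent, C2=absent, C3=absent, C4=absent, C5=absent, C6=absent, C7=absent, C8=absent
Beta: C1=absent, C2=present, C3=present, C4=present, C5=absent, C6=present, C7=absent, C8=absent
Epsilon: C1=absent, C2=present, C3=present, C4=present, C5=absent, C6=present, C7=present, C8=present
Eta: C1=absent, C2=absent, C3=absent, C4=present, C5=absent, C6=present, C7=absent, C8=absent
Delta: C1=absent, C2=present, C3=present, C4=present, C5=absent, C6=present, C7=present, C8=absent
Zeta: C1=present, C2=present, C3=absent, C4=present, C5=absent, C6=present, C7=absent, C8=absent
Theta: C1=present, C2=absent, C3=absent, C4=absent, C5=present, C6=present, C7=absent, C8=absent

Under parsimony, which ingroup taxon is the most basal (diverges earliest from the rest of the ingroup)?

Theta

The outgroup has state 'absent' for every character, so 'present' is the derived state throughout.
C1 (state 'present') occurs in Theta and Zeta but conflicts with the nesting implied by the other characters — most parsimoniously interpreted as homoplasy.
C2 (derived state 'present') is shared by Beta, Delta, Epsilon, and Zeta — a synapomorphy uniting that clade.
C3: derived state 'present' in Beta, Delta, and Epsilon only — synapomorphy for {Beta, Delta, Epsilon}.
C4: derived state 'present' in Beta, Delta, Epsilon, Eta, and Zeta only — synapomorphy for {Beta, Delta, Epsilon, Eta, Zeta}.
C5 (derived state 'present') is unique to Theta (autapomorphy; uninformative for grouping).
All ingroup taxa share the derived state 'present' for C6; it defines the ingroup but does not resolve relationships within it.
C7: derived state 'present' in Delta and Epsilon only — synapomorphy for {Delta, Epsilon}.
C8 (derived state 'present') is unique to Epsilon (autapomorphy; uninformative for grouping).
Most parsimonious ingroup topology: ((((Beta,(Epsilon,Delta)),Zeta),Eta),Theta).
Theta is sister to the clade containing all other ingroup taxa, so it is the earliest-diverging (most basal) ingroup lineage.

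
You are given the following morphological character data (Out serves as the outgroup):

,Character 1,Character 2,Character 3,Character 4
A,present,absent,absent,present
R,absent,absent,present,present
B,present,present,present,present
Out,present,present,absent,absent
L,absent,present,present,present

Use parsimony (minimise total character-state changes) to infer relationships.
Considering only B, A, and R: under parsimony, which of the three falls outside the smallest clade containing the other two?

Character polarity is set by the outgroup: the derived state is whichever differs from the outgroup's state, so for Character 1, Character 2 the derived state is 'absent', and for the remaining characters it is 'present'.
Character 1 (derived state 'absent') is shared by L and R — a synapomorphy uniting that clade.
Character 2 groups A and R, which is incompatible with the clades supported by the remaining characters; treating it as convergent (homoplasy) costs fewer steps than any alternative tree.
Character 3: derived state 'present' in B, L, and R only — synapomorphy for {B, L, R}.
All ingroup taxa share the derived state 'present' for Character 4; it defines the ingroup but does not resolve relationships within it.
Most parsimonious ingroup topology: (A,((L,R),B)).
B and R share a more recent common ancestor with each other than either does with A, so A is the least closely related of the three.

A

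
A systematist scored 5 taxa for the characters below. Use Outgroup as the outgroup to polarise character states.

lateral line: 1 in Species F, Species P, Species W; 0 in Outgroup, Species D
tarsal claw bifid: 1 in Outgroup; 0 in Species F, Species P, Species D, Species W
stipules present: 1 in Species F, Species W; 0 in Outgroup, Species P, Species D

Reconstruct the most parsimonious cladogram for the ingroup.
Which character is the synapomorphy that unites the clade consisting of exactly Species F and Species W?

stipules present

Character polarity is set by the outgroup: the derived state is whichever differs from the outgroup's state, so for tarsal claw bifid the derived state is '0', and for the remaining characters it is '1'.
lateral line (derived state '1') is shared by Species F, Species P, and Species W — a synapomorphy uniting that clade.
All ingroup taxa share the derived state '0' for tarsal claw bifid; it defines the ingroup but does not resolve relationships within it.
stipules present (derived state '1') is shared by Species F and Species W — a synapomorphy uniting that clade.
Most parsimonious ingroup topology: (((Species F,Species W),Species P),Species D).
The clade {Species F, Species W} is supported by stipules present: its derived state '1' occurs in exactly those taxa and in no other taxon (including the outgroup).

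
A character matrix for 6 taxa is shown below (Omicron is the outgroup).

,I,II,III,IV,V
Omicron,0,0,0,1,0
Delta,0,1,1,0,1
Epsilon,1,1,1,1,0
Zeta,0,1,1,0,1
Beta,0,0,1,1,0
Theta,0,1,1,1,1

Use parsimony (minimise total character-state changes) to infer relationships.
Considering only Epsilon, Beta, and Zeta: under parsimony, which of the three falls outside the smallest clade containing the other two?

Beta

Character polarity is set by the outgroup: the derived state is whichever differs from the outgroup's state, so for IV the derived state is '0', and for the remaining characters it is '1'.
I: derived state '1' in Epsilon only — an autapomorphy, so it tells us nothing about relationships among taxa.
Only Delta, Epsilon, Theta, and Zeta show the derived state '1' for II, supporting them as a clade.
III (derived state '1') is shared by all ingroup taxa — unites the whole ingroup.
IV (derived state '0') is shared by Delta and Zeta — a synapomorphy uniting that clade.
V: derived state '1' in Delta, Theta, and Zeta only — synapomorphy for {Delta, Theta, Zeta}.
Most parsimonious ingroup topology: ((((Delta,Zeta),Theta),Epsilon),Beta).
Epsilon and Zeta share a more recent common ancestor with each other than either does with Beta, so Beta is the least closely related of the three.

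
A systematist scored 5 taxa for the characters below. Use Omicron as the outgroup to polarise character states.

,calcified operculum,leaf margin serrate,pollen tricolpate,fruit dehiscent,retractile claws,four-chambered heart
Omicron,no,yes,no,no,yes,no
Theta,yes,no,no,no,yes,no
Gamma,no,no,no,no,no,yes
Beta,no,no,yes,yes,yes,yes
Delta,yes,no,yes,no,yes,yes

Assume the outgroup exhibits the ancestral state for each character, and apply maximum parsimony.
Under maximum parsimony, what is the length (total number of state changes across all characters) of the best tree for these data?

Character polarity is set by the outgroup: the derived state is whichever differs from the outgroup's state, so for leaf margin serrate, retractile claws the derived state is 'no', and for the remaining characters it is 'yes'.
calcified operculum groups Delta and Theta, which is incompatible with the clades supported by the remaining characters; treating it as convergent (homoplasy) costs fewer steps than any alternative tree.
leaf margin serrate (derived state 'no') is shared by all ingroup taxa — unites the whole ingroup.
Only Beta and Delta show the derived state 'yes' for pollen tricolpate, supporting them as a clade.
fruit dehiscent: derived state 'yes' in Beta only — an autapomorphy, so it tells us nothing about relationships among taxa.
retractile claws (derived state 'no') is unique to Gamma (autapomorphy; uninformative for grouping).
Only Beta, Delta, and Gamma show the derived state 'yes' for four-chambered heart, supporting them as a clade.
Most parsimonious ingroup topology: (Theta,(Gamma,(Beta,Delta))).
Changes per character on this tree: calcified operculum: 2; leaf margin serrate: 1; pollen tricolpate: 1; fruit dehiscent: 1; retractile claws: 1; four-chambered heart: 1.
Total = 7.

7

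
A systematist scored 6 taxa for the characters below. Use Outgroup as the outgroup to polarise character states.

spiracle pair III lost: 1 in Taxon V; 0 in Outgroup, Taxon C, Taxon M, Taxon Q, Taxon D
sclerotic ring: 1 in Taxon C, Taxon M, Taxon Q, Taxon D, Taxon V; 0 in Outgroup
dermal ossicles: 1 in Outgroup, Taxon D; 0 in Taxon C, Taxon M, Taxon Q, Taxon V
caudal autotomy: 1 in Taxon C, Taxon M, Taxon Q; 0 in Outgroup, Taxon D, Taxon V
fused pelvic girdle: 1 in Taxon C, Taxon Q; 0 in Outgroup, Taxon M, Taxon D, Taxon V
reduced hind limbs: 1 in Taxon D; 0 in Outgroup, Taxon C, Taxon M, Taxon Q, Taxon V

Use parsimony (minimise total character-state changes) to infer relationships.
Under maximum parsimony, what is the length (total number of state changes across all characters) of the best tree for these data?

Character polarity is set by the outgroup: the derived state is whichever differs from the outgroup's state, so for dermal ossicles the derived state is '0', and for the remaining characters it is '1'.
spiracle pair III lost: derived state '1' in Taxon V only — an autapomorphy, so it tells us nothing about relationships among taxa.
All ingroup taxa share the derived state '1' for sclerotic ring; it defines the ingroup but does not resolve relationships within it.
Only Taxon C, Taxon M, Taxon Q, and Taxon V show the derived state '0' for dermal ossicles, supporting them as a clade.
Only Taxon C, Taxon M, and Taxon Q show the derived state '1' for caudal autotomy, supporting them as a clade.
Only Taxon C and Taxon Q show the derived state '1' for fused pelvic girdle, supporting them as a clade.
reduced hind limbs (derived state '1') is unique to Taxon D (autapomorphy; uninformative for grouping).
Most parsimonious ingroup topology: ((((Taxon C,Taxon Q),Taxon M),Taxon V),Taxon D).
Changes per character on this tree: spiracle pair III lost: 1; sclerotic ring: 1; dermal ossicles: 1; caudal autotomy: 1; fused pelvic girdle: 1; reduced hind limbs: 1.
Total = 6.

6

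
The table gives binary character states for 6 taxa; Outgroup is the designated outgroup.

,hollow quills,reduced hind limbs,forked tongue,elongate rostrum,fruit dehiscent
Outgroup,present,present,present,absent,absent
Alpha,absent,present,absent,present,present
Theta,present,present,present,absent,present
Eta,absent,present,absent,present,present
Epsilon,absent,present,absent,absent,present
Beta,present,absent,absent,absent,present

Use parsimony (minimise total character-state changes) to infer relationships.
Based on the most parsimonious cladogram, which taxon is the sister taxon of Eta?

Character polarity is set by the outgroup: the derived state is whichever differs from the outgroup's state, so for hollow quills, reduced hind limbs, forked tongue the derived state is 'absent', and for the remaining characters it is 'present'.
hollow quills: derived state 'absent' in Alpha, Epsilon, and Eta only — synapomorphy for {Alpha, Epsilon, Eta}.
reduced hind limbs: derived state 'absent' in Beta only — an autapomorphy, so it tells us nothing about relationships among taxa.
forked tongue (derived state 'absent') is shared by Alpha, Beta, Epsilon, and Eta — a synapomorphy uniting that clade.
elongate rostrum: derived state 'present' in Alpha and Eta only — synapomorphy for {Alpha, Eta}.
fruit dehiscent (derived state 'present') is shared by all ingroup taxa — unites the whole ingroup.
Most parsimonious ingroup topology: ((((Alpha,Eta),Epsilon),Beta),Theta).
Eta and Alpha form a cherry on this tree, so they are sister taxa.

Alpha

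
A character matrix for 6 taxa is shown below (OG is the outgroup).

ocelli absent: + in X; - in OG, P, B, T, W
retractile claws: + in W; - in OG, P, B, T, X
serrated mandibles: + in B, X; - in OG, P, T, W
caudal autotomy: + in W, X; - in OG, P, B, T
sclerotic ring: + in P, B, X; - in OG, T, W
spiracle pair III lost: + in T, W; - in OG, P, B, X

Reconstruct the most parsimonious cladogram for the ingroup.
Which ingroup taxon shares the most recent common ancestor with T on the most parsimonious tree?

The outgroup has state '-' for every character, so '+' is the derived state throughout.
ocelli absent: derived state '+' in X only — an autapomorphy, so it tells us nothing about relationships among taxa.
retractile claws (derived state '+') is unique to W (autapomorphy; uninformative for grouping).
serrated mandibles (derived state '+') is shared by B and X — a synapomorphy uniting that clade.
caudal autotomy (state '+') occurs in W and X but conflicts with the nesting implied by the other characters — most parsimoniously interpreted as homoplasy.
sclerotic ring (derived state '+') is shared by B, P, and X — a synapomorphy uniting that clade.
spiracle pair III lost (derived state '+') is shared by T and W — a synapomorphy uniting that clade.
Most parsimonious ingroup topology: ((P,(B,X)),(T,W)).
T and W form a cherry on this tree, so they are sister taxa.

W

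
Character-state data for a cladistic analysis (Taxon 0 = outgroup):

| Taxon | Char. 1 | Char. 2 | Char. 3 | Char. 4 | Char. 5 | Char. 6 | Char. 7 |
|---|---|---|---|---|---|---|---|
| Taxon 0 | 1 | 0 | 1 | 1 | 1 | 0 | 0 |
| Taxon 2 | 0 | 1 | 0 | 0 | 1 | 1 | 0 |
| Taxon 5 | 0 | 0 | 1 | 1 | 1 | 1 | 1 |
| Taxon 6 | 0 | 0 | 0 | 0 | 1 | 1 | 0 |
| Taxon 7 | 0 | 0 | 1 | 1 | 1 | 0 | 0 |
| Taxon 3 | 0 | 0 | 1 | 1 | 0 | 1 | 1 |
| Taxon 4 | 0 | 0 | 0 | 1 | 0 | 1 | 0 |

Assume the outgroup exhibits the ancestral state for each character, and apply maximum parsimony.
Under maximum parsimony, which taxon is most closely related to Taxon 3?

Character polarity is set by the outgroup: the derived state is whichever differs from the outgroup's state, so for Char. 1, Char. 3, Char. 4, Char. 5 the derived state is '0', and for the remaining characters it is '1'.
Char. 1 (derived state '0') is shared by all ingroup taxa — unites the whole ingroup.
Char. 2 (derived state '1') is unique to Taxon 2 (autapomorphy; uninformative for grouping).
Char. 3 (derived state '0') is shared by Taxon 2, Taxon 4, and Taxon 6 — a synapomorphy uniting that clade.
Only Taxon 2 and Taxon 6 show the derived state '0' for Char. 4, supporting them as a clade.
Char. 5 groups Taxon 3 and Taxon 4, which is incompatible with the clades supported by the remaining characters; treating it as convergent (homoplasy) costs fewer steps than any alternative tree.
Char. 6: derived state '1' in Taxon 2, Taxon 3, Taxon 4, Taxon 5, and Taxon 6 only — synapomorphy for {Taxon 2, Taxon 3, Taxon 4, Taxon 5, Taxon 6}.
Char. 7 (derived state '1') is shared by Taxon 3 and Taxon 5 — a synapomorphy uniting that clade.
Most parsimonious ingroup topology: ((((Taxon 2,Taxon 6),Taxon 4),(Taxon 5,Taxon 3)),Taxon 7).
Taxon 3 and Taxon 5 form a cherry on this tree, so they are sister taxa.

Taxon 5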